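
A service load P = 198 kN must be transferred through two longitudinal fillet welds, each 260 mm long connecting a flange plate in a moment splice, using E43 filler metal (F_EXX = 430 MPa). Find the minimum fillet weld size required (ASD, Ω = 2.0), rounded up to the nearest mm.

w = 5 mm

Total weld length L = 520 mm.
Required throat t_e = P × Ω / (0.6 F_EXX × L) = 198 × 2.0 / (0.6 × 430 × 520 × 10⁻³) = 2.952 mm.
Required leg w = t_e / 0.707 = 4.175 mm → use 5 mm.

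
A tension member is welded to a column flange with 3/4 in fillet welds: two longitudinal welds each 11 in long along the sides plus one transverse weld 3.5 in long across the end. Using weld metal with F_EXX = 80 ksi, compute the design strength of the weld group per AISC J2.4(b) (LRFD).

φR_n ≈ 487 kips

t_e = 0.707 × 0.75 = 0.5302 in.
R_nwl = 0.6 × 80 × 0.5302 × 22 = 559.9 kips (longitudinal, 2 welds).
R_nwt = 0.6 × 80 × 0.5302 × 3.5 = 89.08 kips (transverse, base value).
(i) R_nwl + R_nwt = 649 kips; (ii) 0.85 R_nwl + 1.5 R_nwt = 609.6 kips.
R_n = max = 649 kips [governs: (i)]; φR_n = 486.8 kips.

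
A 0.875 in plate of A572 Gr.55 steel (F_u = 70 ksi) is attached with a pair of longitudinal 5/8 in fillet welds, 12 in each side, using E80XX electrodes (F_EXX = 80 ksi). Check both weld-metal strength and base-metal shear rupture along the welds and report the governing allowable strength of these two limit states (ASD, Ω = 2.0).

R_n/Ω ≈ 255 kips (weld metal governs)

t_e = 0.707 × 0.625 = 0.4419 in; L = 24 in.
Weld metal: R_n/Ω = (1/2.0) × 0.6 × 80 × 0.4419 × 24 = 254.5 kips.
Base metal (shear rupture): R_n/Ω = (1/2.0) × 0.6 × 70 × 0.875 × 24 = 441 kips.
Governing: weld metal.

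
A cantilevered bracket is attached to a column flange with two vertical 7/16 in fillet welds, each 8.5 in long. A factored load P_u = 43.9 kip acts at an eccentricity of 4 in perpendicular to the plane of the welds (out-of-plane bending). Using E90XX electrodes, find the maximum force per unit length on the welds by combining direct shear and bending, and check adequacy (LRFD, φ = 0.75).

E90XX → F_EXX = 90 ksi.
L_w = 2 × 8.5 = 17 in; section modulus (unit throat) S = 2 × L²/6 = 24.08 in².
Direct shear f_v = P/L_w = 43.9/17 = 2.582 kip/in.
Moment M = P × e = 43.9 × 4 = 175.6 kip·in; bending f_b = M/S = 7.291 kip/in.
f_max = √(f_v² + f_b²) = √(2.582² + 7.291²) = 7.735 kip/in.
φr_n = 0.75 × 0.6 × 90 × (0.707 × 0.4375) = 12.53 kip/in → adequate.

f_max ≈ 7.74 kip/in; adequate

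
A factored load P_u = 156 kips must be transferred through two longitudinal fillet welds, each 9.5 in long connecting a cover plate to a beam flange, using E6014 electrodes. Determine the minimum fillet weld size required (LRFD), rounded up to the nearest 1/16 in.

E60XX → F_EXX = 60 ksi.
Total weld length L = 19 in.
Required throat t_e = P_u / (φ × 0.6 F_EXX × L) = 156 / (0.75 × 0.6 × 60 × 19) = 0.3041 in.
Required leg w = t_e / 0.707 = 0.4301 in → use 7/16 in.

w = 7/16 in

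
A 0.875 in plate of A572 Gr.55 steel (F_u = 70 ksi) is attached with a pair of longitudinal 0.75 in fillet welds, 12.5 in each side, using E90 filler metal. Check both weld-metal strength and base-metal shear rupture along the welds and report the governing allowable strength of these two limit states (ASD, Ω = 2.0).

E90XX → F_EXX = 90 ksi.
t_e = 0.707 × 0.75 = 0.5302 in; L = 25 in.
Weld metal: R_n/Ω = (1/2.0) × 0.6 × 90 × 0.5302 × 25 = 357.9 kips.
Base metal (shear rupture): R_n/Ω = (1/2.0) × 0.6 × 70 × 0.875 × 25 = 459.4 kips.
Governing: weld metal.

R_n/Ω ≈ 358 kips (weld metal governs)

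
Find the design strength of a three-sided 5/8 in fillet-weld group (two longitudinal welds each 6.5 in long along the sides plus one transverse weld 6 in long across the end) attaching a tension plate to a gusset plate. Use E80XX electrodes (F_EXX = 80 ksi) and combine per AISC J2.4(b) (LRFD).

φR_n ≈ 319 kip

t_e = 0.707 × 0.625 = 0.4419 in.
R_nwl = 0.6 × 80 × 0.4419 × 13 = 275.7 kip (longitudinal, 2 welds).
R_nwt = 0.6 × 80 × 0.4419 × 6 = 127.3 kip (transverse, base value).
(i) R_nwl + R_nwt = 403 kip; (ii) 0.85 R_nwl + 1.5 R_nwt = 425.3 kip.
R_n = max = 425.3 kip [governs: (ii)]; φR_n = 318.9 kip.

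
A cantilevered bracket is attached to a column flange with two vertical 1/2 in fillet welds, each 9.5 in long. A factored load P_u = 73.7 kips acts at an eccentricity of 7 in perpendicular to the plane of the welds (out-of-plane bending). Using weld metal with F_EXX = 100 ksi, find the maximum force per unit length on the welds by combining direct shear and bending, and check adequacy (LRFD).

L_w = 2 × 9.5 = 19 in; section modulus (unit throat) S = 2 × L²/6 = 30.08 in².
Direct shear f_v = P/L_w = 73.7/19 = 3.879 kip/in.
Moment M = P × e = 73.7 × 7 = 515.9 kip·in; bending f_b = M/S = 17.15 kip/in.
f_max = √(f_v² + f_b²) = √(3.879² + 17.15²) = 17.58 kip/in.
φr_n = 0.75 × 0.6 × 100 × (0.707 × 0.5) = 15.91 kip/in → NOT adequate.

f_max ≈ 17.6 kip/in; NOT adequate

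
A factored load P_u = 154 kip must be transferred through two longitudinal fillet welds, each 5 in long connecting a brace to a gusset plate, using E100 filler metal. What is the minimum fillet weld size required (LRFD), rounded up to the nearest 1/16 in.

E100XX → F_EXX = 100 ksi.
Total weld length L = 10 in.
Required throat t_e = P_u / (φ × 0.6 F_EXX × L) = 154 / (0.75 × 0.6 × 100 × 10) = 0.3422 in.
Required leg w = t_e / 0.707 = 0.484 in → use 1/2 in.

w = 1/2 in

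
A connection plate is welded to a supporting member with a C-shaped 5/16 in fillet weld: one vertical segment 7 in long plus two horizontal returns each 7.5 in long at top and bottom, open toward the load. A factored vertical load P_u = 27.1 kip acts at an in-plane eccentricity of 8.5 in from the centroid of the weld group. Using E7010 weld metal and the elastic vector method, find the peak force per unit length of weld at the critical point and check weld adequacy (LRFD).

E70XX → F_EXX = 70 ksi.
Total weld length L_w = 22 in. Treat welds as unit-width lines.
Centroid: x̄ = 2×7.5×3.75 / 22 = 2.557 in from the vertical weld.
Polar moment about centroid: J = I_x + I_y = [7³/12 + 2×7.5×3.5²] + [7×2.557² + 2(7.5³/12 + 7.5×1.193²)] = 349.8 in³.
Direct shear f_v = P/L_w = 27.1 / 22 = 1.232 kip/in (vertical).
Torsion M = P·e = 27.1 × 8.5 = 230.35 kip·in.
Critical point at (x, y) = (4.943, 3.5) from centroid. f_tx = M·y/J = 2.305 kip/in; f_ty = M·x/J = 3.256 kip/in.
Resultant f_max = √[f_tx² + (f_v + f_ty)²] = √[2.305² + (1.232 + 3.256)²] = 5.045 kip/in.
Capacity per unit length: φr_n = 0.75 × 0.6 × 70 × (0.707 × 0.3125) = 6.96 kip/in.
5.045 ≤ 6.96 → adequate.

f_max ≈ 5.04 kip/in; adequate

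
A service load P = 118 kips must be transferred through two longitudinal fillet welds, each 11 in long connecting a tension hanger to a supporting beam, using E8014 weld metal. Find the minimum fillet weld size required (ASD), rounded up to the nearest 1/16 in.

w = 3/8 in

E80XX → F_EXX = 80 ksi.
Total weld length L = 22 in.
Required throat t_e = P × Ω / (0.6 F_EXX × L) = 118 × 2.0 / (0.6 × 80 × 22) = 0.2235 in.
Required leg w = t_e / 0.707 = 0.3161 in → use 3/8 in.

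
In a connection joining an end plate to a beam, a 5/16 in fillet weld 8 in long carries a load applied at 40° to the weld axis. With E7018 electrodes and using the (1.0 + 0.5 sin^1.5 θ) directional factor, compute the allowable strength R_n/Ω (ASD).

E70XX → F_EXX = 70 ksi.
t_e = 0.707 × 0.3125 = 0.2209 in; A_we = 0.2209 × 8 = 1.767 in².
Directional factor: 1.0 + 0.5 sin^1.5(40°) = 1.258.
F_nw = 0.6 × 70 × 1.258 = 52.82 ksi.
R_n/Ω = (52.82 × 1.767) / 2.0 = 46.68 kip.

R_n/Ω ≈ 46.7 kip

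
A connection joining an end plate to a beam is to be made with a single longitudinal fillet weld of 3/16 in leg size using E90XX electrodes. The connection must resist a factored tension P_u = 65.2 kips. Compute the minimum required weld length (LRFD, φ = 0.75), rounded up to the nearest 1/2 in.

L = 12.5 in

E90XX → F_EXX = 90 ksi.
Throat t_e = 0.707 × 0.1875 = 0.1326 in.
φr_n = 0.75 × 0.6 × 90 × 0.1326 = 5.369 kips/in.
L_req = P_u / φr_n = 65.2 / 5.369 = 12.14 in total.
Round up → use L = 12.5 in.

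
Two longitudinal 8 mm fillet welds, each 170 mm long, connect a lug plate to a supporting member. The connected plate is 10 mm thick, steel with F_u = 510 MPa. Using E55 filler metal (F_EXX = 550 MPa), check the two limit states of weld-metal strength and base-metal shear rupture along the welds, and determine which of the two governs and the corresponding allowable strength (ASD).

t_e = 0.707 × 8 = 5.656 mm; L = 340 mm.
Weld metal: R_n/Ω = (1/2.0) × 0.6 × 550 × 5.656 × 340 × 10⁻³ = 317.3 kN.
Base metal (shear rupture): R_n/Ω = (1/2.0) × 0.6 × 510 × 10 × 340 × 10⁻³ = 520.2 kN.
Governing: weld metal.

R_n/Ω ≈ 317 kN (weld metal governs)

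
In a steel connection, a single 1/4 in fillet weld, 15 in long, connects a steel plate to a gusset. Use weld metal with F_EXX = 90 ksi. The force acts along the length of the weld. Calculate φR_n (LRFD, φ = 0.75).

Effective throat t_e = 0.707 × 0.25 = 0.1767 in.
Total length L = 15 in; A_we = 0.1767 × 15 = 2.651 in².
F_nw = 0.6 F_EXX = 0.6 × 90 = 54 ksi.
φR_n = 0.75 × 54 × 2.651 = 107.4 kips.

φR_n ≈ 107 kips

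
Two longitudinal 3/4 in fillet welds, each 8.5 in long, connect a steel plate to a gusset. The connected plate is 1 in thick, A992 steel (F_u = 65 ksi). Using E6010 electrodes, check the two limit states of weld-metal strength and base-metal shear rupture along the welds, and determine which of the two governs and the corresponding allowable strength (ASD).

R_n/Ω ≈ 162 kip (weld metal governs)

E60XX → F_EXX = 60 ksi.
t_e = 0.707 × 0.75 = 0.5302 in; L = 17 in.
Weld metal: R_n/Ω = (1/2.0) × 0.6 × 60 × 0.5302 × 17 = 162.3 kip.
Base metal (shear rupture): R_n/Ω = (1/2.0) × 0.6 × 65 × 1 × 17 = 331.5 kip.
Governing: weld metal.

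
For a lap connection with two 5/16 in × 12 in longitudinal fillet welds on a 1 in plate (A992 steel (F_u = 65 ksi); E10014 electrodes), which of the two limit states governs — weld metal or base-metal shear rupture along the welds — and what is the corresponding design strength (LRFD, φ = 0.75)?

E100XX → F_EXX = 100 ksi.
t_e = 0.707 × 0.3125 = 0.2209 in; L = 24 in.
Weld metal: φR_n = 0.75 × 0.6 × 100 × 0.2209 × 24 = 238.6 kips.
Base metal (shear rupture): φR_n = 0.75 × 0.6 × 65 × 1 × 24 = 702 kips.
Governing: weld metal.

φR_n ≈ 239 kips (weld metal governs)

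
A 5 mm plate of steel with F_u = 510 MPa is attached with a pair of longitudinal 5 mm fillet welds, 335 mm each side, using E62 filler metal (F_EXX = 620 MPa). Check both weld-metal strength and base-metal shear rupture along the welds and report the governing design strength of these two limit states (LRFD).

φR_n ≈ 661 kN (weld metal governs)

t_e = 0.707 × 5 = 3.535 mm; L = 670 mm.
Weld metal: φR_n = 0.75 × 0.6 × 620 × 3.535 × 670 × 10⁻³ = 660.8 kN.
Base metal (shear rupture): φR_n = 0.75 × 0.6 × 510 × 5 × 670 × 10⁻³ = 768.8 kN.
Governing: weld metal.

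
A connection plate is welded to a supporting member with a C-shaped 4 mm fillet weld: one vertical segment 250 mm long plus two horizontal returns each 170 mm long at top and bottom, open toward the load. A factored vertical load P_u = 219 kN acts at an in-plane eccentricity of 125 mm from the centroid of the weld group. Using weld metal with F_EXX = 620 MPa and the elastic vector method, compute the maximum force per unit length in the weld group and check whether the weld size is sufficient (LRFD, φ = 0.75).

f_max ≈ 862 N/mm; NOT adequate

Total weld length L_w = 590 mm. Treat welds as unit-width lines.
Centroid: x̄ = 2×170×85 / 590 = 48.98 mm from the vertical weld.
Polar moment about centroid: J = I_x + I_y = [250³/12 + 2×170×125²] + [250×48.98² + 2(170³/12 + 170×36.02²)] = 8474000 mm³.
Direct shear f_v = P/L_w = 219×10³ / 590 = 371.2 N/mm (vertical).
Torsion M = P·e = 219×10³ × 125 = 27375000 N·mm.
Critical point at (x, y) = (121, 125) from centroid. f_tx = M·y/J = 403.8 N/mm; f_ty = M·x/J = 390.9 N/mm.
Resultant f_max = √[f_tx² + (f_v + f_ty)²] = √[403.8² + (371.2 + 390.9)²] = 862.5 N/mm.
Capacity per unit length: φr_n = 0.75 × 0.6 × 620 × (0.707 × 4) = 789 N/mm.
862.5 > 789 → NOT adequate.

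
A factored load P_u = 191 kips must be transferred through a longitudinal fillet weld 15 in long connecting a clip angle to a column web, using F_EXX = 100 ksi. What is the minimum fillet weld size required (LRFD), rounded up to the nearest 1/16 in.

w = 7/16 in

Total weld length L = 15 in.
Required throat t_e = P_u / (φ × 0.6 F_EXX × L) = 191 / (0.75 × 0.6 × 100 × 15) = 0.283 in.
Required leg w = t_e / 0.707 = 0.4002 in → use 7/16 in.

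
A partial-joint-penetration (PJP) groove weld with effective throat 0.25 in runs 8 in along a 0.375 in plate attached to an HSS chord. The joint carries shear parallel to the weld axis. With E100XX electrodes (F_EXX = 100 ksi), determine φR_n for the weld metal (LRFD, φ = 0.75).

Effective throat (given) t_e = 0.25 in.
A_we = 0.25 × 8 = 2 in².
F_nw = 0.6 F_EXX = 60 ksi.
φR_n = 0.75 × 60 × 2 = 90 kips.

φR_n ≈ 90 kips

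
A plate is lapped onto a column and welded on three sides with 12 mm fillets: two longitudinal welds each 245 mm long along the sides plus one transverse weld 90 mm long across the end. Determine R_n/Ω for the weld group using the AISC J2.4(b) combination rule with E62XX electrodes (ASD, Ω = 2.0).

E62XX → F_EXX = 620 MPa.
t_e = 0.707 × 12 = 8.484 mm.
R_nwl = 0.6 × 620 × 8.484 × 490 × 10⁻³ = 1546 kN (longitudinal, 2 welds).
R_nwt = 0.6 × 620 × 8.484 × 90 × 10⁻³ = 284 kN (transverse, base value).
(i) R_nwl + R_nwt = 1831 kN; (ii) 0.85 R_nwl + 1.5 R_nwt = 1741 kN.
R_n = max = 1831 kN [governs: (i)]; R_n/Ω = 915.3 kN.

R_n/Ω ≈ 915 kN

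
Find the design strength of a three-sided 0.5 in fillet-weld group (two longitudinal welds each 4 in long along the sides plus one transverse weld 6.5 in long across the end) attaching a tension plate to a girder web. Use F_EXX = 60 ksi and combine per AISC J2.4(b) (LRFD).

t_e = 0.707 × 0.5 = 0.3535 in.
R_nwl = 0.6 × 60 × 0.3535 × 8 = 101.8 kips (longitudinal, 2 welds).
R_nwt = 0.6 × 60 × 0.3535 × 6.5 = 82.72 kips (transverse, base value).
(i) R_nwl + R_nwt = 184.5 kips; (ii) 0.85 R_nwl + 1.5 R_nwt = 210.6 kips.
R_n = max = 210.6 kips [governs: (ii)]; φR_n = 158 kips.

φR_n ≈ 158 kips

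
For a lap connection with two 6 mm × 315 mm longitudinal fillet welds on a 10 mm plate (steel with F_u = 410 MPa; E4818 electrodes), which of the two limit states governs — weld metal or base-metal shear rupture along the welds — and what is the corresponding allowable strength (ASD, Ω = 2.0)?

E48XX → F_EXX = 480 MPa.
t_e = 0.707 × 6 = 4.242 mm; L = 630 mm.
Weld metal: R_n/Ω = (1/2.0) × 0.6 × 480 × 4.242 × 630 × 10⁻³ = 384.8 kN.
Base metal (shear rupture): R_n/Ω = (1/2.0) × 0.6 × 410 × 10 × 630 × 10⁻³ = 774.9 kN.
Governing: weld metal.

R_n/Ω ≈ 385 kN (weld metal governs)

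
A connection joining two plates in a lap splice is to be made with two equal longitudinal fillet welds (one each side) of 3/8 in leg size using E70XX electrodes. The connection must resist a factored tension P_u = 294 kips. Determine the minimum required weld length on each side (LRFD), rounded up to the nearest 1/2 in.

E70XX → F_EXX = 70 ksi.
Throat t_e = 0.707 × 0.375 = 0.2651 in.
φr_n = 0.75 × 0.6 × 70 × 0.2651 = 8.351 kips/in.
L_req = P_u / φr_n = 294 / 8.351 = 35.2 in total.
Per side: 35.2 / 2 = 17.6 in.
Round up → use L = 18 in on each side.

L = 18 in on each side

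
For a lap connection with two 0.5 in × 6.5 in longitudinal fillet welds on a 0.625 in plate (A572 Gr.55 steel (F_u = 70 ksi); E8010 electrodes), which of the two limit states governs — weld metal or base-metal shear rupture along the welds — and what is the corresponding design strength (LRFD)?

E80XX → F_EXX = 80 ksi.
t_e = 0.707 × 0.5 = 0.3535 in; L = 13 in.
Weld metal: φR_n = 0.75 × 0.6 × 80 × 0.3535 × 13 = 165.4 kip.
Base metal (shear rupture): φR_n = 0.75 × 0.6 × 70 × 0.625 × 13 = 255.9 kip.
Governing: weld metal.

φR_n ≈ 165 kip (weld metal governs)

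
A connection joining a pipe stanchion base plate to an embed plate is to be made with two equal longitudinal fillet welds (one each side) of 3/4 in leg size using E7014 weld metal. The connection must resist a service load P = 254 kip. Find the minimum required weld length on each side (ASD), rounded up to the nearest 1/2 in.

E70XX → F_EXX = 70 ksi.
Throat t_e = 0.707 × 0.75 = 0.5302 in.
r_n/Ω = (0.6 × 70 × 0.5302) / 2.0 = 11.14 kip/in.
L_req = P / (r_n/Ω) = 254 / 11.14 = 22.81 in total.
Per side: 22.81 / 2 = 11.41 in.
Round up → use L = 11.5 in on each side.

L = 11.5 in on each side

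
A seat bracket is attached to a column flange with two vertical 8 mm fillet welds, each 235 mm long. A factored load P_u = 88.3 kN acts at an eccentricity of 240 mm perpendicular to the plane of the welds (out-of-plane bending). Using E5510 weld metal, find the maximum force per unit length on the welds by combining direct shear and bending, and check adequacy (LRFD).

f_max ≈ 1170 N/mm; adequate

E55XX → F_EXX = 550 MPa.
L_w = 2 × 235 = 470 mm; section modulus (unit throat) S = 2 × L²/6 = 18410 mm².
Direct shear f_v = P/L_w = 88.3×10³/470 = 187.9 N/mm.
Moment M = P × e = 88.3×10³ × 240 = 21192000 N·mm; bending f_b = M/S = 1151 N/mm.
f_max = √(f_v² + f_b²) = √(187.9² + 1151²) = 1166 N/mm.
φr_n = 0.75 × 0.6 × 550 × (0.707 × 8) = 1400 N/mm → adequate.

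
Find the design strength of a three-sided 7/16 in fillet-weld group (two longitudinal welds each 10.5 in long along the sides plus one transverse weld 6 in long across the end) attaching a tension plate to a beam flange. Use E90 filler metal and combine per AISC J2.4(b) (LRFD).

φR_n ≈ 338 kip

E90XX → F_EXX = 90 ksi.
t_e = 0.707 × 0.4375 = 0.3093 in.
R_nwl = 0.6 × 90 × 0.3093 × 21 = 350.8 kip (longitudinal, 2 welds).
R_nwt = 0.6 × 90 × 0.3093 × 6 = 100.2 kip (transverse, base value).
(i) R_nwl + R_nwt = 451 kip; (ii) 0.85 R_nwl + 1.5 R_nwt = 448.5 kip.
R_n = max = 451 kip [governs: (i)]; φR_n = 338.2 kip.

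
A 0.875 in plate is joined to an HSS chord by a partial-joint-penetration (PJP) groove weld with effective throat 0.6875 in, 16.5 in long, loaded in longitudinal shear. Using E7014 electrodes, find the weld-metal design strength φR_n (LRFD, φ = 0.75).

E70XX → F_EXX = 70 ksi.
Effective throat (given) t_e = 0.6875 in.
A_we = 0.6875 × 16.5 = 11.34 in².
F_nw = 0.6 F_EXX = 42 ksi.
φR_n = 0.75 × 42 × 11.34 = 357.3 kip.

φR_n ≈ 357 kip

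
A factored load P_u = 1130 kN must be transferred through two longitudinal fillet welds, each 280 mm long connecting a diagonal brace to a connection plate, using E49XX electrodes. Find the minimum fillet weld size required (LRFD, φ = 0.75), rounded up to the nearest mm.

w = 13 mm

E49XX → F_EXX = 490 MPa.
Total weld length L = 560 mm.
Required throat t_e = P_u / (φ × 0.6 F_EXX × L) = 1130 / (0.75 × 0.6 × 490 × 560 × 10⁻³) = 9.151 mm.
Required leg w = t_e / 0.707 = 12.94 mm → use 13 mm.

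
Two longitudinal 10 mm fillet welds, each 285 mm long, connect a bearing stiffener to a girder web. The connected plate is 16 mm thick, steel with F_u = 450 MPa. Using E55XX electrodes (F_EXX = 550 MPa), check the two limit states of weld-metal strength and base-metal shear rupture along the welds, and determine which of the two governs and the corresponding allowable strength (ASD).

t_e = 0.707 × 10 = 7.07 mm; L = 570 mm.
Weld metal: R_n/Ω = (1/2.0) × 0.6 × 550 × 7.07 × 570 × 10⁻³ = 664.9 kN.
Base metal (shear rupture): R_n/Ω = (1/2.0) × 0.6 × 450 × 16 × 570 × 10⁻³ = 1231 kN.
Governing: weld metal.

R_n/Ω ≈ 665 kN (weld metal governs)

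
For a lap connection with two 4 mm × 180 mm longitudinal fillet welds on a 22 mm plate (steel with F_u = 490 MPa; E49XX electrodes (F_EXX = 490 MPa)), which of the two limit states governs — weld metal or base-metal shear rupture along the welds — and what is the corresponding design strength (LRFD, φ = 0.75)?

t_e = 0.707 × 4 = 2.828 mm; L = 360 mm.
Weld metal: φR_n = 0.75 × 0.6 × 490 × 2.828 × 360 × 10⁻³ = 224.5 kN.
Base metal (shear rupture): φR_n = 0.75 × 0.6 × 490 × 22 × 360 × 10⁻³ = 1746 kN.
Governing: weld metal.

φR_n ≈ 224 kN (weld metal governs)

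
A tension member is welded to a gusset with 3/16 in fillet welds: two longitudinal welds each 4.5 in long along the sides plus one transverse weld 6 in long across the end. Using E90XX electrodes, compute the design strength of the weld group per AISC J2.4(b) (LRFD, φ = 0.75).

E90XX → F_EXX = 90 ksi.
t_e = 0.707 × 0.1875 = 0.1326 in.
R_nwl = 0.6 × 90 × 0.1326 × 9 = 64.43 kip (longitudinal, 2 welds).
R_nwt = 0.6 × 90 × 0.1326 × 6 = 42.95 kip (transverse, base value).
(i) R_nwl + R_nwt = 107.4 kip; (ii) 0.85 R_nwl + 1.5 R_nwt = 119.2 kip.
R_n = max = 119.2 kip [governs: (ii)]; φR_n = 89.39 kip.

φR_n ≈ 89.4 kip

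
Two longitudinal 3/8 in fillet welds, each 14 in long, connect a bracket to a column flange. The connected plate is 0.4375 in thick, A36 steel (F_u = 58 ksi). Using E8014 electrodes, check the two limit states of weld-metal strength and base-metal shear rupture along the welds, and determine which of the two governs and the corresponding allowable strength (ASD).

E80XX → F_EXX = 80 ksi.
t_e = 0.707 × 0.375 = 0.2651 in; L = 28 in.
Weld metal: R_n/Ω = (1/2.0) × 0.6 × 80 × 0.2651 × 28 = 178.2 kips.
Base metal (shear rupture): R_n/Ω = (1/2.0) × 0.6 × 58 × 0.4375 × 28 = 213.1 kips.
Governing: weld metal.

R_n/Ω ≈ 178 kips (weld metal governs)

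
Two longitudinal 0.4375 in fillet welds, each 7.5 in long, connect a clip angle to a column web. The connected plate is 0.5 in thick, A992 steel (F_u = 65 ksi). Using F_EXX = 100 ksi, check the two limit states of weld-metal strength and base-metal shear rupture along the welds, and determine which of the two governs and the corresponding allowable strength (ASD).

t_e = 0.707 × 0.4375 = 0.3093 in; L = 15 in.
Weld metal: R_n/Ω = (1/2.0) × 0.6 × 100 × 0.3093 × 15 = 139.2 kips.
Base metal (shear rupture): R_n/Ω = (1/2.0) × 0.6 × 65 × 0.5 × 15 = 146.2 kips.
Governing: weld metal.

R_n/Ω ≈ 139 kips (weld metal governs)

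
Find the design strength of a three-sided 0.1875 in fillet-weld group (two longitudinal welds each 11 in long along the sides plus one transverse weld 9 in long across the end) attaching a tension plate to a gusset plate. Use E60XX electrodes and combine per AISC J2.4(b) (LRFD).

φR_n ≈ 115 kip

E60XX → F_EXX = 60 ksi.
t_e = 0.707 × 0.1875 = 0.1326 in.
R_nwl = 0.6 × 60 × 0.1326 × 22 = 105 kip (longitudinal, 2 welds).
R_nwt = 0.6 × 60 × 0.1326 × 9 = 42.95 kip (transverse, base value).
(i) R_nwl + R_nwt = 147.9 kip; (ii) 0.85 R_nwl + 1.5 R_nwt = 153.7 kip.
R_n = max = 153.7 kip [governs: (ii)]; φR_n = 115.2 kip.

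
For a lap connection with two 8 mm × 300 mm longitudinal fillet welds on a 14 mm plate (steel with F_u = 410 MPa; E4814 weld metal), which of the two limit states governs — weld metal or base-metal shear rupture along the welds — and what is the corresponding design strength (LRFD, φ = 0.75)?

E48XX → F_EXX = 480 MPa.
t_e = 0.707 × 8 = 5.656 mm; L = 600 mm.
Weld metal: φR_n = 0.75 × 0.6 × 480 × 5.656 × 600 × 10⁻³ = 733 kN.
Base metal (shear rupture): φR_n = 0.75 × 0.6 × 410 × 14 × 600 × 10⁻³ = 1550 kN.
Governing: weld metal.

φR_n ≈ 733 kN (weld metal governs)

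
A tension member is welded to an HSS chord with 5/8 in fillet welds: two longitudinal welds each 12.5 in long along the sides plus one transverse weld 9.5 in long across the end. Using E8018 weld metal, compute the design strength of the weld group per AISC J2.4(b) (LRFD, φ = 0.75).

E80XX → F_EXX = 80 ksi.
t_e = 0.707 × 0.625 = 0.4419 in.
R_nwl = 0.6 × 80 × 0.4419 × 25 = 530.2 kips (longitudinal, 2 welds).
R_nwt = 0.6 × 80 × 0.4419 × 9.5 = 201.5 kips (transverse, base value).
(i) R_nwl + R_nwt = 731.7 kips; (ii) 0.85 R_nwl + 1.5 R_nwt = 753 kips.
R_n = max = 753 kips [governs: (ii)]; φR_n = 564.7 kips.

φR_n ≈ 565 kips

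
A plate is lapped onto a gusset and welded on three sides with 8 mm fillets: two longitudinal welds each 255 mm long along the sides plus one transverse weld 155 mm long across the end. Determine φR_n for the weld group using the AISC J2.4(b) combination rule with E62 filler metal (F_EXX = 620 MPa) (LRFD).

t_e = 0.707 × 8 = 5.656 mm.
R_nwl = 0.6 × 620 × 5.656 × 510 × 10⁻³ = 1073 kN (longitudinal, 2 welds).
R_nwt = 0.6 × 620 × 5.656 × 155 × 10⁻³ = 326.1 kN (transverse, base value).
(i) R_nwl + R_nwt = 1399 kN; (ii) 0.85 R_nwl + 1.5 R_nwt = 1401 kN.
R_n = max = 1401 kN [governs: (ii)]; φR_n = 1051 kN.

φR_n ≈ 1050 kN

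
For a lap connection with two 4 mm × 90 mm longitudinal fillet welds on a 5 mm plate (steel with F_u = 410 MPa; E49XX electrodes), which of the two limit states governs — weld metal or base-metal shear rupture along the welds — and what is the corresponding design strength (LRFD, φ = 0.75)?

E49XX → F_EXX = 490 MPa.
t_e = 0.707 × 4 = 2.828 mm; L = 180 mm.
Weld metal: φR_n = 0.75 × 0.6 × 490 × 2.828 × 180 × 10⁻³ = 112.2 kN.
Base metal (shear rupture): φR_n = 0.75 × 0.6 × 410 × 5 × 180 × 10⁻³ = 166.1 kN.
Governing: weld metal.

φR_n ≈ 112 kN (weld metal governs)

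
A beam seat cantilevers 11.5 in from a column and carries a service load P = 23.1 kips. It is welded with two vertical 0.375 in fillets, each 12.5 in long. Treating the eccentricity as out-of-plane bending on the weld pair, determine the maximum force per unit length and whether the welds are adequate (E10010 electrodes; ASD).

E100XX → F_EXX = 100 ksi.
L_w = 2 × 12.5 = 25 in; section modulus (unit throat) S = 2 × L²/6 = 52.08 in².
Direct shear f_v = P/L_w = 23.1/25 = 0.924 kip/in.
Moment M = P × e = 23.1 × 11.5 = 265.65 kip·in; bending f_b = M/S = 5.1 kip/in.
f_max = √(f_v² + f_b²) = √(0.924² + 5.1²) = 5.183 kip/in.
r_n/Ω = (1/2.0) × 0.6 × 100 × (0.707 × 0.375) = 7.954 kip/in → adequate.

f_max ≈ 5.18 kip/in; adequate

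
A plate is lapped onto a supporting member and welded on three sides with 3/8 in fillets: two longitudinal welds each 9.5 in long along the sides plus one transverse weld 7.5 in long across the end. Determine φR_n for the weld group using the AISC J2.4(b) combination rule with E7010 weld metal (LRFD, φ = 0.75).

E70XX → F_EXX = 70 ksi.
t_e = 0.707 × 0.375 = 0.2651 in.
R_nwl = 0.6 × 70 × 0.2651 × 19 = 211.6 kip (longitudinal, 2 welds).
R_nwt = 0.6 × 70 × 0.2651 × 7.5 = 83.51 kip (transverse, base value).
(i) R_nwl + R_nwt = 295.1 kip; (ii) 0.85 R_nwl + 1.5 R_nwt = 305.1 kip.
R_n = max = 305.1 kip [governs: (ii)]; φR_n = 228.8 kip.

φR_n ≈ 229 kip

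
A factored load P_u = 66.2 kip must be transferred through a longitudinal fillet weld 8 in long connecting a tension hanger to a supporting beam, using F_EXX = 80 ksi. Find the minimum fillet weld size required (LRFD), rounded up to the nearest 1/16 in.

Total weld length L = 8 in.
Required throat t_e = P_u / (φ × 0.6 F_EXX × L) = 66.2 / (0.75 × 0.6 × 80 × 8) = 0.2299 in.
Required leg w = t_e / 0.707 = 0.3251 in → use 3/8 in.

w = 3/8 in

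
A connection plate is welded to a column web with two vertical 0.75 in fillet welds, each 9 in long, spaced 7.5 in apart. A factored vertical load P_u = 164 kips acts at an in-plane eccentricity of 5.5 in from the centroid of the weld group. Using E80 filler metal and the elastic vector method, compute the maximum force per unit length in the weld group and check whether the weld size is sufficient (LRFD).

E80XX → F_EXX = 80 ksi.
Total weld length L_w = 18 in. Treat welds as unit-width lines.
Polar moment about centroid: J = 2[d³/12 + d(b/2)²] = 2[9³/12 + 9×3.75²] = 374.6 in³.
Direct shear f_v = P/L_w = 164 / 18 = 9.111 kip/in (vertical).
Torsion M = P·e = 164 × 5.5 = 902 kip·in.
Critical point at (x, y) = (3.75, 4.5) from centroid. f_tx = M·y/J = 10.83 kip/in; f_ty = M·x/J = 9.029 kip/in.
Resultant f_max = √[f_tx² + (f_v + f_ty)²] = √[10.83² + (9.111 + 9.029)²] = 21.13 kip/in.
Capacity per unit length: φr_n = 0.75 × 0.6 × 80 × (0.707 × 0.75) = 19.09 kip/in.
21.13 > 19.09 → NOT adequate.

f_max ≈ 21.1 kip/in; NOT adequate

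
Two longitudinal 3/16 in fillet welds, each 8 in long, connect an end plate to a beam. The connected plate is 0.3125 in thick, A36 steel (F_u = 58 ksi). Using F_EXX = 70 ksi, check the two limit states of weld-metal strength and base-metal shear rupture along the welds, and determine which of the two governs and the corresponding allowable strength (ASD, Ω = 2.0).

t_e = 0.707 × 0.1875 = 0.1326 in; L = 16 in.
Weld metal: R_n/Ω = (1/2.0) × 0.6 × 70 × 0.1326 × 16 = 44.54 kips.
Base metal (shear rupture): R_n/Ω = (1/2.0) × 0.6 × 58 × 0.3125 × 16 = 87 kips.
Governing: weld metal.

R_n/Ω ≈ 44.5 kips (weld metal governs)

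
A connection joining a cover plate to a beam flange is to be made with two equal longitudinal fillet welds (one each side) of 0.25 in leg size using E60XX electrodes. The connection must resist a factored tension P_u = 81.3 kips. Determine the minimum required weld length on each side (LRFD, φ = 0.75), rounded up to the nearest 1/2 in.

E60XX → F_EXX = 60 ksi.
Throat t_e = 0.707 × 0.25 = 0.1767 in.
φr_n = 0.75 × 0.6 × 60 × 0.1767 = 4.772 kips/in.
L_req = P_u / φr_n = 81.3 / 4.772 = 17.04 in total.
Per side: 17.04 / 2 = 8.518 in.
Round up → use L = 9 in on each side.

L = 9 in on each side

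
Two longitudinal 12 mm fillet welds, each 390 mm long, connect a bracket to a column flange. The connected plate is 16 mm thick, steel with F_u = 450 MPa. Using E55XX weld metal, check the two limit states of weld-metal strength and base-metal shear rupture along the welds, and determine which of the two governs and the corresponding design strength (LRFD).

E55XX → F_EXX = 550 MPa.
t_e = 0.707 × 12 = 8.484 mm; L = 780 mm.
Weld metal: φR_n = 0.75 × 0.6 × 550 × 8.484 × 780 × 10⁻³ = 1638 kN.
Base metal (shear rupture): φR_n = 0.75 × 0.6 × 450 × 16 × 780 × 10⁻³ = 2527 kN.
Governing: weld metal.

φR_n ≈ 1640 kN (weld metal governs)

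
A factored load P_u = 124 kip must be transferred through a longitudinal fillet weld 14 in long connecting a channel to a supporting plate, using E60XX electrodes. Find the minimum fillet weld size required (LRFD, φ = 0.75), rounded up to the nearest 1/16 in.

E60XX → F_EXX = 60 ksi.
Total weld length L = 14 in.
Required throat t_e = P_u / (φ × 0.6 F_EXX × L) = 124 / (0.75 × 0.6 × 60 × 14) = 0.328 in.
Required leg w = t_e / 0.707 = 0.464 in → use 1/2 in.

w = 1/2 in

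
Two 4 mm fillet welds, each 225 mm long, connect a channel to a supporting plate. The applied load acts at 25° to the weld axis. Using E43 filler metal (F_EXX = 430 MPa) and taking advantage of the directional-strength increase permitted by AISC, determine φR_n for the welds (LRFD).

φR_n ≈ 280 kN

t_e = 0.707 × 4 = 2.828 mm; A_we = 2.828 × 450 = 1273 mm².
Directional factor: 1.0 + 0.5 sin^1.5(25°) = 1.137.
F_nw = 0.6 × 430 × 1.137 = 293.4 MPa.
φR_n = 0.75 × 293.4 × 1273 × 10⁻³ = 280.1 kN.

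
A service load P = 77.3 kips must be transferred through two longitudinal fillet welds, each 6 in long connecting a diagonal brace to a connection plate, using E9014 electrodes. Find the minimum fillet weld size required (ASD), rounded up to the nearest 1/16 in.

E90XX → F_EXX = 90 ksi.
Total weld length L = 12 in.
Required throat t_e = P × Ω / (0.6 F_EXX × L) = 77.3 × 2.0 / (0.6 × 90 × 12) = 0.2386 in.
Required leg w = t_e / 0.707 = 0.3375 in → use 3/8 in.

w = 3/8 in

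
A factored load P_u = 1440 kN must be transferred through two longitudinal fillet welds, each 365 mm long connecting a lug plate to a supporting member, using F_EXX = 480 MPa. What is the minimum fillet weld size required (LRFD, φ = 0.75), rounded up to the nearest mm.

Total weld length L = 730 mm.
Required throat t_e = P_u / (φ × 0.6 F_EXX × L) = 1440 / (0.75 × 0.6 × 480 × 730 × 10⁻³) = 9.132 mm.
Required leg w = t_e / 0.707 = 12.92 mm → use 13 mm.

w = 13 mm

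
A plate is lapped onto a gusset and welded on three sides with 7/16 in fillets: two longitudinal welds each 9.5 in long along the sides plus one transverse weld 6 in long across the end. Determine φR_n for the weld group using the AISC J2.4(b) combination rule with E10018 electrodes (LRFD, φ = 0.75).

φR_n ≈ 350 kip

E100XX → F_EXX = 100 ksi.
t_e = 0.707 × 0.4375 = 0.3093 in.
R_nwl = 0.6 × 100 × 0.3093 × 19 = 352.6 kip (longitudinal, 2 welds).
R_nwt = 0.6 × 100 × 0.3093 × 6 = 111.4 kip (transverse, base value).
(i) R_nwl + R_nwt = 464 kip; (ii) 0.85 R_nwl + 1.5 R_nwt = 466.8 kip.
R_n = max = 466.8 kip [governs: (ii)]; φR_n = 350.1 kip.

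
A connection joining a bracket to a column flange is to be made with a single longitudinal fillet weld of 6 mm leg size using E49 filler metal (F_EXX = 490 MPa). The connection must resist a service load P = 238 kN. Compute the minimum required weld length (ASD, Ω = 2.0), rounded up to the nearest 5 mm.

Throat t_e = 0.707 × 6 = 4.242 mm.
r_n/Ω = (0.6 × 490 × 4.242) / 2.0 = 623.6 N/mm = 0.6236 kN/mm.
L_req = P / (r_n/Ω) = 238 / 0.6236 = 381.7 mm total.
Round up → use L = 385 mm.

L = 385 mm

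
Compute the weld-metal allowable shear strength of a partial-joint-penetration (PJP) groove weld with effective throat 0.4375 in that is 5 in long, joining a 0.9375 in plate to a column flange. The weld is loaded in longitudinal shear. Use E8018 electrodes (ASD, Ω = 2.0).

R_n/Ω ≈ 52.5 kips

E80XX → F_EXX = 80 ksi.
Effective throat (given) t_e = 0.4375 in.
A_we = 0.4375 × 5 = 2.188 in².
F_nw = 0.6 F_EXX = 48 ksi.
R_n/Ω = (48 × 2.188) / 2.0 = 52.5 kips.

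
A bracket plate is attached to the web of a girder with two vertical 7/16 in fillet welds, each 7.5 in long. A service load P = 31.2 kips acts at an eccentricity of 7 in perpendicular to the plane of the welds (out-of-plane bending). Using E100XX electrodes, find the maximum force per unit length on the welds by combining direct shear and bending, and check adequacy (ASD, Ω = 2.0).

f_max ≈ 11.8 kip/in; NOT adequate

E100XX → F_EXX = 100 ksi.
L_w = 2 × 7.5 = 15 in; section modulus (unit throat) S = 2 × L²/6 = 18.75 in².
Direct shear f_v = P/L_w = 31.2/15 = 2.08 kip/in.
Moment M = P × e = 31.2 × 7 = 218.4 kip·in; bending f_b = M/S = 11.65 kip/in.
f_max = √(f_v² + f_b²) = √(2.08² + 11.65²) = 11.83 kip/in.
r_n/Ω = (1/2.0) × 0.6 × 100 × (0.707 × 0.4375) = 9.279 kip/in → NOT adequate.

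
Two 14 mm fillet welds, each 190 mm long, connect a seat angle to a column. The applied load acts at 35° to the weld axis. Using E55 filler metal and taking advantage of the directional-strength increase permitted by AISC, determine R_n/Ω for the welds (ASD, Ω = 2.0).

E55XX → F_EXX = 550 MPa.
t_e = 0.707 × 14 = 9.898 mm; A_we = 9.898 × 380 = 3761 mm².
Directional factor: 1.0 + 0.5 sin^1.5(35°) = 1.217.
F_nw = 0.6 × 550 × 1.217 = 401.7 MPa.
R_n/Ω = (401.7 × 3761) / 2.0 × 10⁻³ = 755.4 kN.

R_n/Ω ≈ 755 kN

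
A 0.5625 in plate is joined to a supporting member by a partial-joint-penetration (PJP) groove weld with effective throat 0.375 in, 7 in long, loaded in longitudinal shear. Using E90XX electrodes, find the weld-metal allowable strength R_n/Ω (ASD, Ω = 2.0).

E90XX → F_EXX = 90 ksi.
Effective throat (given) t_e = 0.375 in.
A_we = 0.375 × 7 = 2.625 in².
F_nw = 0.6 F_EXX = 54 ksi.
R_n/Ω = (54 × 2.625) / 2.0 = 70.88 kips.

R_n/Ω ≈ 70.9 kips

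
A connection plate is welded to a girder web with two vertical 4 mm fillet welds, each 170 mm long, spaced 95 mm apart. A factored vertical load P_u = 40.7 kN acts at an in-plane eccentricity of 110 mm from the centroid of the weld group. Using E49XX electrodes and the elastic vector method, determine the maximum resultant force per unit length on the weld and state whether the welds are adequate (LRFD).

E49XX → F_EXX = 490 MPa.
Total weld length L_w = 340 mm. Treat welds as unit-width lines.
Polar moment about centroid: J = 2[d³/12 + d(b/2)²] = 2[170³/12 + 170×47.5²] = 1586000 mm³.
Direct shear f_v = P/L_w = 40.7×10³ / 340 = 119.7 N/mm (vertical).
Torsion M = P·e = 40.7×10³ × 110 = 4477000 N·mm.
Critical point at (x, y) = (47.5, 85) from centroid. f_tx = M·y/J = 239.9 N/mm; f_ty = M·x/J = 134.1 N/mm.
Resultant f_max = √[f_tx² + (f_v + f_ty)²] = √[239.9² + (119.7 + 134.1)²] = 349.3 N/mm.
Capacity per unit length: φr_n = 0.75 × 0.6 × 490 × (0.707 × 4) = 623.6 N/mm.
349.3 ≤ 623.6 → adequate.

f_max ≈ 349 N/mm; adequate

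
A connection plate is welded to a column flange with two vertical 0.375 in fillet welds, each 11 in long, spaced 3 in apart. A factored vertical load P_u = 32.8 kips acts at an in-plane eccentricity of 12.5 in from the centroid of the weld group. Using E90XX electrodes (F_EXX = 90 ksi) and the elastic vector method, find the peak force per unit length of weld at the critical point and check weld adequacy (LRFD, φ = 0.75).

Total weld length L_w = 22 in. Treat welds as unit-width lines.
Polar moment about centroid: J = 2[d³/12 + d(b/2)²] = 2[11³/12 + 11×1.5²] = 271.3 in³.
Direct shear f_v = P/L_w = 32.8 / 22 = 1.491 kip/in (vertical).
Torsion M = P·e = 32.8 × 12.5 = 410 kip·in.
Critical point at (x, y) = (1.5, 5.5) from centroid. f_tx = M·y/J = 8.311 kip/in; f_ty = M·x/J = 2.267 kip/in.
Resultant f_max = √[f_tx² + (f_v + f_ty)²] = √[8.311² + (1.491 + 2.267)²] = 9.121 kip/in.
Capacity per unit length: φr_n = 0.75 × 0.6 × 90 × (0.707 × 0.375) = 10.74 kip/in.
9.121 ≤ 10.74 → adequate.

f_max ≈ 9.12 kip/in; adequate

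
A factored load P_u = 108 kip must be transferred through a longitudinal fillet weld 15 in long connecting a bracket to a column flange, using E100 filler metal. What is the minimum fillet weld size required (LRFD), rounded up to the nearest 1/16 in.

E100XX → F_EXX = 100 ksi.
Total weld length L = 15 in.
Required throat t_e = P_u / (φ × 0.6 F_EXX × L) = 108 / (0.75 × 0.6 × 100 × 15) = 0.16 in.
Required leg w = t_e / 0.707 = 0.2263 in → use 1/4 in.

w = 1/4 in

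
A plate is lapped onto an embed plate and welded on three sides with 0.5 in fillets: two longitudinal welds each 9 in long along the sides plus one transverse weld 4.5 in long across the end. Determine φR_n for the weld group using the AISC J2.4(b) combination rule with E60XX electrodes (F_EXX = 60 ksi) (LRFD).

t_e = 0.707 × 0.5 = 0.3535 in.
R_nwl = 0.6 × 60 × 0.3535 × 18 = 229.1 kip (longitudinal, 2 welds).
R_nwt = 0.6 × 60 × 0.3535 × 4.5 = 57.27 kip (transverse, base value).
(i) R_nwl + R_nwt = 286.3 kip; (ii) 0.85 R_nwl + 1.5 R_nwt = 280.6 kip.
R_n = max = 286.3 kip [governs: (i)]; φR_n = 214.8 kip.

φR_n ≈ 215 kip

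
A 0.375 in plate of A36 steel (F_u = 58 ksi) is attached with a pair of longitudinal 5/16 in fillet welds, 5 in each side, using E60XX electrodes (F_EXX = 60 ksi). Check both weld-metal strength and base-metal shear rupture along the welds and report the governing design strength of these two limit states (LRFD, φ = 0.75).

φR_n ≈ 59.7 kip (weld metal governs)

t_e = 0.707 × 0.3125 = 0.2209 in; L = 10 in.
Weld metal: φR_n = 0.75 × 0.6 × 60 × 0.2209 × 10 = 59.65 kip.
Base metal (shear rupture): φR_n = 0.75 × 0.6 × 58 × 0.375 × 10 = 97.88 kip.
Governing: weld metal.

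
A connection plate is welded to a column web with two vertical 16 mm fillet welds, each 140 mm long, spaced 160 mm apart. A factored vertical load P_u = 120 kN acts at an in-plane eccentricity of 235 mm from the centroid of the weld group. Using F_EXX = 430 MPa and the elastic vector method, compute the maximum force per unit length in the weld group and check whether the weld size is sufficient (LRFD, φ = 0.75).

Total weld length L_w = 280 mm. Treat welds as unit-width lines.
Polar moment about centroid: J = 2[d³/12 + d(b/2)²] = 2[140³/12 + 140×80²] = 2249000 mm³.
Direct shear f_v = P/L_w = 120×10³ / 280 = 428.6 N/mm (vertical).
Torsion M = P·e = 120×10³ × 235 = 28200000 N·mm.
Critical point at (x, y) = (80, 70) from centroid. f_tx = M·y/J = 877.6 N/mm; f_ty = M·x/J = 1003 N/mm.
Resultant f_max = √[f_tx² + (f_v + f_ty)²] = √[877.6² + (428.6 + 1003)²] = 1679 N/mm.
Capacity per unit length: φr_n = 0.75 × 0.6 × 430 × (0.707 × 16) = 2189 N/mm.
1679 ≤ 2189 → adequate.

f_max ≈ 1680 N/mm; adequate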